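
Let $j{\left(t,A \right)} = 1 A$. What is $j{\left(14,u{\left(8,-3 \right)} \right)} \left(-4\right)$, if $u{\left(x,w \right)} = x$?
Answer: $-32$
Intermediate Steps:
$j{\left(t,A \right)} = A$
$j{\left(14,u{\left(8,-3 \right)} \right)} \left(-4\right) = 8 \left(-4\right) = -32$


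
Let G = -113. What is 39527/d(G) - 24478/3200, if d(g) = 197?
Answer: 60832117/315200 ≈ 193.00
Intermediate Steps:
39527/d(G) - 24478/3200 = 39527/197 - 24478/3200 = 39527*(1/197) - 24478*1/3200 = 39527/197 - 12239/1600 = 60832117/315200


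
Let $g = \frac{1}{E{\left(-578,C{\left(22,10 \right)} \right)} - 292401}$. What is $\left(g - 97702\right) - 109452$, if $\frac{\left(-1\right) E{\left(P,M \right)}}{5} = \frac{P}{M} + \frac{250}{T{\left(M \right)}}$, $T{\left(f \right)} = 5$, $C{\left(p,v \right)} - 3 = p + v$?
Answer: $- \frac{424247041773}{2047979} \approx -2.0715 \cdot 10^{5}$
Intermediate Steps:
$C{\left(p,v \right)} = 3 + p + v$ ($C{\left(p,v \right)} = 3 + \left(p + v\right) = 3 + p + v$)
$E{\left(P,M \right)} = -250 - \frac{5 P}{M}$ ($E{\left(P,M \right)} = - 5 \left(\frac{P}{M} + \frac{250}{5}\right) = - 5 \left(\frac{P}{M} + 250 \cdot \frac{1}{5}\right) = - 5 \left(\frac{P}{M} + 50\right) = - 5 \left(50 + \frac{P}{M}\right) = -250 - \frac{5 P}{M}$)
$g = - \frac{7}{2047979}$ ($g = \frac{1}{\left(-250 - - \frac{2890}{3 + 22 + 10}\right) - 292401} = \frac{1}{\left(-250 - - \frac{2890}{35}\right) - 292401} = \frac{1}{\left(-250 - \left(-2890\right) \frac{1}{35}\right) - 292401} = \frac{1}{\left(-250 + \frac{578}{7}\right) - 292401} = \frac{1}{- \frac{1172}{7} - 292401} = \frac{1}{- \frac{2047979}{7}} = - \frac{7}{2047979} \approx -3.418 \cdot 10^{-6}$)
$\left(g - 97702\right) - 109452 = \left(- \frac{7}{2047979} - 97702\right) - 109452 = - \frac{200091644265}{2047979} - 109452 = - \frac{424247041773}{2047979}$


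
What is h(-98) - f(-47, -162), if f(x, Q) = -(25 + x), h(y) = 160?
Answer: 138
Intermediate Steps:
f(x, Q) = -25 - x
h(-98) - f(-47, -162) = 160 - (-25 - 1*(-47)) = 160 - (-25 + 47) = 160 - 1*22 = 160 - 22 = 138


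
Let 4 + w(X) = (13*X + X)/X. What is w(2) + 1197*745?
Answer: 891775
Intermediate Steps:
w(X) = 10 (w(X) = -4 + (13*X + X)/X = -4 + (14*X)/X = -4 + 14 = 10)
w(2) + 1197*745 = 10 + 1197*745 = 10 + 891765 = 891775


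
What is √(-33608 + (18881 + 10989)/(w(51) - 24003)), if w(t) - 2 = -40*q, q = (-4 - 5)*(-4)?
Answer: I*√2050462102/247 ≈ 183.33*I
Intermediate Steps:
q = 36 (q = -9*(-4) = 36)
w(t) = -1438 (w(t) = 2 - 40*36 = 2 - 10*144 = 2 - 1440 = -1438)
√(-33608 + (18881 + 10989)/(w(51) - 24003)) = √(-33608 + (18881 + 10989)/(-1438 - 24003)) = √(-33608 + 29870/(-25441)) = √(-33608 + 29870*(-1/25441)) = √(-33608 - 290/247) = √(-8301466/247) = I*√2050462102/247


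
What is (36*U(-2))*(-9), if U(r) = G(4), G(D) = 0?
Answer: 0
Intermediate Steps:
U(r) = 0
(36*U(-2))*(-9) = (36*0)*(-9) = 0*(-9) = 0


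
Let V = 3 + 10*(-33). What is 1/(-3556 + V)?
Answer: -1/3883 ≈ -0.00025753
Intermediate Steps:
V = -327 (V = 3 - 330 = -327)
1/(-3556 + V) = 1/(-3556 - 327) = 1/(-3883) = -1/3883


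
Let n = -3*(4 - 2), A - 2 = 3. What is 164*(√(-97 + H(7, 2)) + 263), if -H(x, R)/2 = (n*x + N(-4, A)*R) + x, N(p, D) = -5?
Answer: 43132 + 164*I*√7 ≈ 43132.0 + 433.9*I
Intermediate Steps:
A = 5 (A = 2 + 3 = 5)
n = -6 (n = -3*2 = -6)
H(x, R) = 10*R + 10*x (H(x, R) = -2*((-6*x - 5*R) + x) = -2*(-5*R - 5*x) = 10*R + 10*x)
164*(√(-97 + H(7, 2)) + 263) = 164*(√(-97 + (10*2 + 10*7)) + 263) = 164*(√(-97 + (20 + 70)) + 263) = 164*(√(-97 + 90) + 263) = 164*(√(-7) + 263) = 164*(I*√7 + 263) = 164*(263 + I*√7) = 43132 + 164*I*√7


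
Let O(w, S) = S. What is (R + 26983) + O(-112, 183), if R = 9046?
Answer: 36212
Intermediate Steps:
(R + 26983) + O(-112, 183) = (9046 + 26983) + 183 = 36029 + 183 = 36212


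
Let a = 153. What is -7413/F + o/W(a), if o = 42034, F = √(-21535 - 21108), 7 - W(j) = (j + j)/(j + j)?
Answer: 21017/3 + 7413*I*√42643/42643 ≈ 7005.7 + 35.898*I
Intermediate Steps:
W(j) = 6 (W(j) = 7 - (j + j)/(j + j) = 7 - 2*j/(2*j) = 7 - 2*j*1/(2*j) = 7 - 1*1 = 7 - 1 = 6)
F = I*√42643 (F = √(-42643) = I*√42643 ≈ 206.5*I)
-7413/F + o/W(a) = -7413*(-I*√42643/42643) + 42034/6 = -(-7413)*I*√42643/42643 + 42034*(⅙) = 7413*I*√42643/42643 + 21017/3 = 21017/3 + 7413*I*√42643/42643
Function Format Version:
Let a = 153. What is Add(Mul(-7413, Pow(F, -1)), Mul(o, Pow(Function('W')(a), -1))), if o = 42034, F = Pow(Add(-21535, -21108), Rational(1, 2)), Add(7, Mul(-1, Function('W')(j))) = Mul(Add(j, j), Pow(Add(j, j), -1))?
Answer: Add(Rational(21017, 3), Mul(Rational(7413, 42643), I, Pow(42643, Rational(1, 2)))) ≈ Add(7005.7, Mul(35.898, I))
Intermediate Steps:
Function('W')(j) = 6 (Function('W')(j) = Add(7, Mul(-1, Mul(Add(j, j), Pow(Add(j, j), -1)))) = Add(7, Mul(-1, Mul(Mul(2, j), Pow(Mul(2, j), -1)))) = Add(7, Mul(-1, Mul(Mul(2, j), Mul(Rational(1, 2), Pow(j, -1))))) = Add(7, Mul(-1, 1)) = Add(7, -1) = 6)
F = Mul(I, Pow(42643, Rational(1, 2))) (F = Pow(-42643, Rational(1, 2)) = Mul(I, Pow(42643, Rational(1, 2))) ≈ Mul(206.50, I))
Add(Mul(-7413, Pow(F, -1)), Mul(o, Pow(Function('W')(a), -1))) = Add(Mul(-7413, Pow(Mul(I, Pow(42643, Rational(1, 2))), -1)), Mul(42034, Pow(6, -1))) = Add(Mul(-7413, Mul(Rational(-1, 42643), I, Pow(42643, Rational(1, 2)))), Mul(42034, Rational(1, 6))) = Add(Mul(Rational(7413, 42643), I, Pow(42643, Rational(1, 2))), Rational(21017, 3)) = Add(Rational(21017, 3), Mul(Rational(7413, 42643), I, Pow(42643, Rational(1, 2))))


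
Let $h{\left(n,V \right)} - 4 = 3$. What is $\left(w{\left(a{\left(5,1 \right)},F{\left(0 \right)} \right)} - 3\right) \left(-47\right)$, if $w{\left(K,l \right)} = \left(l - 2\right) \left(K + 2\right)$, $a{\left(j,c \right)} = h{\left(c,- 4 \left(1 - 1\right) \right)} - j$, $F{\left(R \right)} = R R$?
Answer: $517$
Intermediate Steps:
$h{\left(n,V \right)} = 7$ ($h{\left(n,V \right)} = 4 + 3 = 7$)
$F{\left(R \right)} = R^{2}$
$a{\left(j,c \right)} = 7 - j$
$w{\left(K,l \right)} = \left(-2 + l\right) \left(2 + K\right)$
$\left(w{\left(a{\left(5,1 \right)},F{\left(0 \right)} \right)} - 3\right) \left(-47\right) = \left(\left(-4 - 2 \left(7 - 5\right) + 2 \cdot 0^{2} + \left(7 - 5\right) 0^{2}\right) - 3\right) \left(-47\right) = \left(\left(-4 - 2 \left(7 - 5\right) + 2 \cdot 0 + \left(7 - 5\right) 0\right) - 3\right) \left(-47\right) = \left(\left(-4 - 4 + 0 + 2 \cdot 0\right) - 3\right) \left(-47\right) = \left(\left(-4 - 4 + 0 + 0\right) - 3\right) \left(-47\right) = \left(-8 - 3\right) \left(-47\right) = \left(-11\right) \left(-47\right) = 517$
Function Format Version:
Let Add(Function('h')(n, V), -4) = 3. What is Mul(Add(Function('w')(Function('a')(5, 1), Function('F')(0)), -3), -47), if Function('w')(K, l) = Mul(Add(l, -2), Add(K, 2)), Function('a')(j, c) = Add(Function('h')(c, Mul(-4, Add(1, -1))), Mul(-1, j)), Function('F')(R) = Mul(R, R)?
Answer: 517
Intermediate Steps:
Function('h')(n, V) = 7 (Function('h')(n, V) = Add(4, 3) = 7)
Function('F')(R) = Pow(R, 2)
Function('a')(j, c) = Add(7, Mul(-1, j))
Function('w')(K, l) = Mul(Add(-2, l), Add(2, K))
Mul(Add(Function('w')(Function('a')(5, 1), Function('F')(0)), -3), -47) = Mul(Add(Add(-4, Mul(-2, Add(7, Mul(-1, 5))), Mul(2, Pow(0, 2)), Mul(Add(7, Mul(-1, 5)), Pow(0, 2))), -3), -47) = Mul(Add(Add(-4, Mul(-2, Add(7, -5)), Mul(2, 0), Mul(Add(7, -5), 0)), -3), -47) = Mul(Add(Add(-4, Mul(-2, 2), 0, Mul(2, 0)), -3), -47) = Mul(Add(Add(-4, -4, 0, 0), -3), -47) = Mul(Add(-8, -3), -47) = Mul(-11, -47) = 517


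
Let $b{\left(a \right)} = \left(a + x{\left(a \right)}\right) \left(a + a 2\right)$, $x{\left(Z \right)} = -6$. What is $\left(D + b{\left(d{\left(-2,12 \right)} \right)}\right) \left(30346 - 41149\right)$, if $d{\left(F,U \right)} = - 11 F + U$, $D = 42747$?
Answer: $-492649209$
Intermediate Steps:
$d{\left(F,U \right)} = U - 11 F$
$b{\left(a \right)} = 3 a \left(-6 + a\right)$ ($b{\left(a \right)} = \left(a - 6\right) \left(a + a 2\right) = \left(-6 + a\right) \left(a + 2 a\right) = \left(-6 + a\right) 3 a = 3 a \left(-6 + a\right)$)
$\left(D + b{\left(d{\left(-2,12 \right)} \right)}\right) \left(30346 - 41149\right) = \left(42747 + 3 \left(12 - -22\right) \left(-6 + \left(12 - -22\right)\right)\right) \left(30346 - 41149\right) = \left(42747 + 3 \left(12 + 22\right) \left(-6 + \left(12 + 22\right)\right)\right) \left(-10803\right) = \left(42747 + 3 \cdot 34 \left(-6 + 34\right)\right) \left(-10803\right) = \left(42747 + 3 \cdot 34 \cdot 28\right) \left(-10803\right) = \left(42747 + 2856\right) \left(-10803\right) = 45603 \left(-10803\right) = -492649209$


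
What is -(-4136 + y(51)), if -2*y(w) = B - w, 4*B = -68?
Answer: 4102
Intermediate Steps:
B = -17 (B = (¼)*(-68) = -17)
y(w) = 17/2 + w/2 (y(w) = -(-17 - w)/2 = 17/2 + w/2)
-(-4136 + y(51)) = -(-4136 + (17/2 + (½)*51)) = -(-4136 + (17/2 + 51/2)) = -(-4136 + 34) = -1*(-4102) = 4102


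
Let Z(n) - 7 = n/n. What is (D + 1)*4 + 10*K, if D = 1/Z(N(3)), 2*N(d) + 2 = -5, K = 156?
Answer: 3129/2 ≈ 1564.5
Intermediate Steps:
N(d) = -7/2 (N(d) = -1 + (½)*(-5) = -1 - 5/2 = -7/2)
Z(n) = 8 (Z(n) = 7 + n/n = 7 + 1 = 8)
D = ⅛ (D = 1/8 = ⅛ ≈ 0.12500)
(D + 1)*4 + 10*K = (⅛ + 1)*4 + 10*156 = (9/8)*4 + 1560 = 9/2 + 1560 = 3129/2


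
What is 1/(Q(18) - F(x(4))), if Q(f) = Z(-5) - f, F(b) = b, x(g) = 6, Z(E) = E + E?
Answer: -1/34 ≈ -0.029412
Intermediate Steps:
Z(E) = 2*E
Q(f) = -10 - f (Q(f) = 2*(-5) - f = -10 - f)
1/(Q(18) - F(x(4))) = 1/((-10 - 1*18) - 1*6) = 1/((-10 - 18) - 6) = 1/(-28 - 6) = 1/(-34) = -1/34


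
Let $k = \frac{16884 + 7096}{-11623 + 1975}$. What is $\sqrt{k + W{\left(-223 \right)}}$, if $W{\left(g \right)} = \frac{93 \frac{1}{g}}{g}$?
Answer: $\frac{i \sqrt{19959369613}}{89646} \approx 1.576 i$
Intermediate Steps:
$W{\left(g \right)} = \frac{93}{g^{2}}$
$k = - \frac{5995}{2412}$ ($k = \frac{23980}{-9648} = 23980 \left(- \frac{1}{9648}\right) = - \frac{5995}{2412} \approx -2.4855$)
$\sqrt{k + W{\left(-223 \right)}} = \sqrt{- \frac{5995}{2412} + \frac{93}{49729}} = \sqrt{- \frac{297901039}{119946348}} = \frac{i \sqrt{19959369613}}{89646}$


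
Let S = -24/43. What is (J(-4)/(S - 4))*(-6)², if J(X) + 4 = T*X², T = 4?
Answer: -23220/49 ≈ -473.88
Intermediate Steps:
S = -24/43 (S = -24*1/43 = -24/43 ≈ -0.55814)
J(X) = -4 + 4*X²
(J(-4)/(S - 4))*(-6)² = ((-4 + 4*(-4)²)/(-24/43 - 4))*(-6)² = ((-4 + 4*16)/(-196/43))*36 = ((-4 + 64)*(-43/196))*36 = (60*(-43/196))*36 = -645/49*36 = -23220/49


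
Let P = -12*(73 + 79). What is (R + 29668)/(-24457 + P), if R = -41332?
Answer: 11664/26281 ≈ 0.44382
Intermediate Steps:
P = -1824 (P = -12*152 = -1824)
(R + 29668)/(-24457 + P) = (-41332 + 29668)/(-24457 - 1824) = -11664/(-26281) = -11664*(-1/26281) = 11664/26281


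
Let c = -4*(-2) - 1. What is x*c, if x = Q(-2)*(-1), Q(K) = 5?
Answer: -35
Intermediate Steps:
x = -5 (x = 5*(-1) = -5)
c = 7 (c = 8 - 1 = 7)
x*c = -5*7 = -35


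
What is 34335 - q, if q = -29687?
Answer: 64022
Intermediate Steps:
34335 - q = 34335 - 1*(-29687) = 34335 + 29687 = 64022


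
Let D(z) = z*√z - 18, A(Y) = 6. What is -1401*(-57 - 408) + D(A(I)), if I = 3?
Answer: 651447 + 6*√6 ≈ 6.5146e+5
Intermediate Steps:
D(z) = -18 + z^(3/2) (D(z) = z^(3/2) - 18 = -18 + z^(3/2))
-1401*(-57 - 408) + D(A(I)) = -1401*(-57 - 408) + (-18 + 6^(3/2)) = -1401*(-465) + (-18 + 6*√6) = 651465 + (-18 + 6*√6) = 651447 + 6*√6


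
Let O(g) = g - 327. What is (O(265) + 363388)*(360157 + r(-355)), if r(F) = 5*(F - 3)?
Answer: 130204048642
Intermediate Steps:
O(g) = -327 + g
r(F) = -15 + 5*F (r(F) = 5*(-3 + F) = -15 + 5*F)
(O(265) + 363388)*(360157 + r(-355)) = ((-327 + 265) + 363388)*(360157 + (-15 + 5*(-355))) = (-62 + 363388)*(360157 + (-15 - 1775)) = 363326*(360157 - 1790) = 363326*358367 = 130204048642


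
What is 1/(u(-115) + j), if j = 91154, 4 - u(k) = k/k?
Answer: 1/91157 ≈ 1.0970e-5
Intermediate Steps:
u(k) = 3 (u(k) = 4 - k/k = 4 - 1*1 = 4 - 1 = 3)
1/(u(-115) + j) = 1/(3 + 91154) = 1/91157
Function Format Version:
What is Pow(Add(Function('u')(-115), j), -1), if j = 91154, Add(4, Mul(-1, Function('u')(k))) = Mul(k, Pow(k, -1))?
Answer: Rational(1, 91157) ≈ 1.0970e-5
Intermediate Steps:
Function('u')(k) = 3 (Function('u')(k) = Add(4, Mul(-1, Mul(k, Pow(k, -1)))) = Add(4, Mul(-1, 1)) = Add(4, -1) = 3)
Pow(Add(Function('u')(-115), j), -1) = Pow(Add(3, 91154), -1) = Pow(91157, -1) = Rational(1, 91157)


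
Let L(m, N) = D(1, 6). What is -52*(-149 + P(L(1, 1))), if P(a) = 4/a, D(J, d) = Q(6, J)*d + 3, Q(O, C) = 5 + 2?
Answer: 348452/45 ≈ 7743.4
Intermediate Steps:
Q(O, C) = 7
D(J, d) = 3 + 7*d (D(J, d) = 7*d + 3 = 3 + 7*d)
L(m, N) = 45 (L(m, N) = 3 + 7*6 = 3 + 42 = 45)
-52*(-149 + P(L(1, 1))) = -52*(-149 + 4/45) = -52*(-6701/45) = 348452/45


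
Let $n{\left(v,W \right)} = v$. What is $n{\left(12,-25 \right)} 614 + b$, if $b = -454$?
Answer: $6914$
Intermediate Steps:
$n{\left(12,-25 \right)} 614 + b = 12 \cdot 614 - 454 = 7368 - 454 = 6914$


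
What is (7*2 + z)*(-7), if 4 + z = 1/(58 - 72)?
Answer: -139/2 ≈ -69.500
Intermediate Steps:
z = -57/14 (z = -4 + 1/(58 - 72) = -4 + 1/(-14) = -4 - 1/14 = -57/14 ≈ -4.0714)
(7*2 + z)*(-7) = (7*2 - 57/14)*(-7) = (14 - 57/14)*(-7) = (139/14)*(-7) = -139/2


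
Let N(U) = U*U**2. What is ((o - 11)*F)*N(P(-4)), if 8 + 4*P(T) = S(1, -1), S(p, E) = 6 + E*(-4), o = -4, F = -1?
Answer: 15/8 ≈ 1.8750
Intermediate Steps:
S(p, E) = 6 - 4*E
P(T) = 1/2 (P(T) = -2 + (6 - 4*(-1))/4 = -2 + (6 + 4)/4 = -2 + (1/4)*10 = -2 + 5/2 = 1/2)
N(U) = U**3
((o - 11)*F)*N(P(-4)) = ((-4 - 11)*(-1))*(1/2)**3 = -15*(-1)*(1/8) = 15*(1/8) = 15/8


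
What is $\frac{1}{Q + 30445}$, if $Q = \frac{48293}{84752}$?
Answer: $\frac{84752}{2580322933} \approx 3.2845 \cdot 10^{-5}$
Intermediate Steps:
$Q = \frac{48293}{84752}$ ($Q = 48293 \cdot \frac{1}{84752} = \frac{48293}{84752} \approx 0.56982$)
$\frac{1}{Q + 30445} = \frac{1}{\frac{48293}{84752} + 30445} = \frac{1}{\frac{2580322933}{84752}} = \frac{84752}{2580322933}$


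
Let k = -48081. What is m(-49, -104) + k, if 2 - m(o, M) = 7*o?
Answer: -47736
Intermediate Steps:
m(o, M) = 2 - 7*o
m(-49, -104) + k = (2 - 7*(-49)) - 48081 = (2 + 343) - 48081 = 345 - 48081 = -47736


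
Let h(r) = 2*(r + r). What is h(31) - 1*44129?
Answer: -44005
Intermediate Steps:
h(r) = 4*r (h(r) = 2*(2*r) = 4*r)
h(31) - 1*44129 = 4*31 - 1*44129 = 124 - 44129 = -44005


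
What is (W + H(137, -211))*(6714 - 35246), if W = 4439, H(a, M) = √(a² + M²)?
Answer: -126653548 - 28532*√63290 ≈ -1.3383e+8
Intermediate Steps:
H(a, M) = √(M² + a²)
(W + H(137, -211))*(6714 - 35246) = (4439 + √((-211)² + 137²))*(6714 - 35246) = (4439 + √(44521 + 18769))*(-28532) = (4439 + √63290)*(-28532) = -126653548 - 28532*√63290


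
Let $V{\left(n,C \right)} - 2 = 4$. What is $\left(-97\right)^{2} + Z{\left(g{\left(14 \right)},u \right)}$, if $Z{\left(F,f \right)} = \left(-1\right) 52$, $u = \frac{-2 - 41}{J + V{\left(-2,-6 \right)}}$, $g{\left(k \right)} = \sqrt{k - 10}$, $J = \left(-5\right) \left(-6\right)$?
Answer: $9357$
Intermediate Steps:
$J = 30$
$V{\left(n,C \right)} = 6$ ($V{\left(n,C \right)} = 2 + 4 = 6$)
$g{\left(k \right)} = \sqrt{-10 + k}$
$u = - \frac{43}{36}$ ($u = \frac{-2 - 41}{30 + 6} = - \frac{43}{36} \approx -1.1944$)
$Z{\left(F,f \right)} = -52$
$\left(-97\right)^{2} + Z{\left(g{\left(14 \right)},u \right)} = \left(-97\right)^{2} - 52 = 9409 - 52 = 9357$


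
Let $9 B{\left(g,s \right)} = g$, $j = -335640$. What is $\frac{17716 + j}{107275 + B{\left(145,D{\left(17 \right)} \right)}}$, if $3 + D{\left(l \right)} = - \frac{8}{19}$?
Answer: $- \frac{715329}{241405} \approx -2.9632$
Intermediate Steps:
$D{\left(l \right)} = - \frac{65}{19}$ ($D{\left(l \right)} = -3 - \frac{8}{19} = - \frac{65}{19}$)
$B{\left(g,s \right)} = \frac{g}{9}$
$\frac{17716 + j}{107275 + B{\left(145,D{\left(17 \right)} \right)}} = \frac{17716 - 335640}{107275 + \frac{1}{9} \cdot 145} = - \frac{317924}{107275 + \frac{145}{9}} = - \frac{317924}{\frac{965620}{9}} = \left(-317924\right) \frac{9}{965620} = - \frac{715329}{241405}$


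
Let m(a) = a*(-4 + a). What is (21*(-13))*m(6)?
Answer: -3276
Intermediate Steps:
(21*(-13))*m(6) = (21*(-13))*(6*(-4 + 6)) = -1638*2 = -273*12 = -3276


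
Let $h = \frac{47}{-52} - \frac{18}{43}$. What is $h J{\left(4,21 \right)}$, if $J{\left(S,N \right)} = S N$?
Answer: $- \frac{62097}{559} \approx -111.09$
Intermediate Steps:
$h = - \frac{2957}{2236}$ ($h = 47 \left(- \frac{1}{52}\right) - \frac{18}{43} = - \frac{47}{52} - \frac{18}{43} = - \frac{2957}{2236} \approx -1.3225$)
$J{\left(S,N \right)} = N S$
$h J{\left(4,21 \right)} = - \frac{2957 \cdot 21 \cdot 4}{2236} = \left(- \frac{2957}{2236}\right) 84 = - \frac{62097}{559}$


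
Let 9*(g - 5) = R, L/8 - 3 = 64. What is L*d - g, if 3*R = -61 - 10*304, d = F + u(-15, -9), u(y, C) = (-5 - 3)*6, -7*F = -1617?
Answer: 2651342/27 ≈ 98198.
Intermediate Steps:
F = 231 (F = -1/7*(-1617) = 231)
L = 536 (L = 24 + 8*64 = 24 + 512 = 536)
u(y, C) = -48 (u(y, C) = -8*6 = -48)
d = 183 (d = 231 - 48 = 183)
R = -3101/3 (R = (-61 - 10*304)/3 = (-61 - 3040)/3 = (1/3)*(-3101) = -3101/3 ≈ -1033.7)
g = -2966/27 (g = 5 + (1/9)*(-3101/3) = 5 - 3101/27 = -2966/27 ≈ -109.85)
L*d - g = 536*183 - 1*(-2966/27) = 98088 + 2966/27 = 2651342/27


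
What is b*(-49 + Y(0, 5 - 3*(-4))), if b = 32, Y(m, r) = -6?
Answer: -1760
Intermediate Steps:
b*(-49 + Y(0, 5 - 3*(-4))) = 32*(-49 - 6) = 32*(-55) = -1760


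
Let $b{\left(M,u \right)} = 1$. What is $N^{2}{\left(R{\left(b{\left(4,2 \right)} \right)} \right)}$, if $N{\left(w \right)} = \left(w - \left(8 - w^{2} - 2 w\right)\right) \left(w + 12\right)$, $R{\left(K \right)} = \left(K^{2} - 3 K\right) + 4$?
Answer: $784$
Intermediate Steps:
$R{\left(K \right)} = 4 + K^{2} - 3 K$
$N{\left(w \right)} = \left(12 + w\right) \left(-8 + w^{2} + 3 w\right)$ ($N{\left(w \right)} = \left(w + \left(-8 + w^{2} + 2 w\right)\right) \left(12 + w\right) = \left(-8 + w^{2} + 3 w\right) \left(12 + w\right) = \left(12 + w\right) \left(-8 + w^{2} + 3 w\right)$)
$N^{2}{\left(R{\left(b{\left(4,2 \right)} \right)} \right)} = \left(-96 + \left(4 + 1^{2} - 3\right)^{3} + 15 \left(4 + 1^{2} - 3\right)^{2} + 28 \left(4 + 1^{2} - 3\right)\right)^{2} = \left(-96 + \left(4 + 1 - 3\right)^{3} + 15 \left(4 + 1 - 3\right)^{2} + 28 \left(4 + 1 - 3\right)\right)^{2} = \left(-96 + 2^{3} + 15 \cdot 2^{2} + 28 \cdot 2\right)^{2} = \left(-96 + 8 + 15 \cdot 4 + 56\right)^{2} = \left(-96 + 8 + 60 + 56\right)^{2} = 28^{2} = 784$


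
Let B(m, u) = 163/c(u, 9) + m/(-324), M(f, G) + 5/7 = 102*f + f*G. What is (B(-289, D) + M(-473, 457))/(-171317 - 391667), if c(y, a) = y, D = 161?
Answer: 13792464667/29367497376 ≈ 0.46965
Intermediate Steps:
M(f, G) = -5/7 + 102*f + G*f (M(f, G) = -5/7 + (102*f + f*G) = -5/7 + (102*f + G*f) = -5/7 + 102*f + G*f)
B(m, u) = 163/u - m/324 (B(m, u) = 163/u + m/(-324) = 163/u + m*(-1/324) = 163/u - m/324)
(B(-289, D) + M(-473, 457))/(-171317 - 391667) = ((163/161 - 1/324*(-289)) + (-5/7 + 102*(-473) + 457*(-473)))/(-171317 - 391667) = ((163*(1/161) + 289/324) + (-5/7 - 48246 - 216161))/(-562984) = ((163/161 + 289/324) - 1850854/7)*(-1/562984) = (99341/52164 - 1850854/7)*(-1/562984) = -13792464667/52164*(-1/562984) = 13792464667/29367497376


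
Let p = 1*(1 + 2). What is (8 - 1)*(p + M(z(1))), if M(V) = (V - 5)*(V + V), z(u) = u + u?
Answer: -63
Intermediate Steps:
z(u) = 2*u
p = 3 (p = 1*3 = 3)
M(V) = 2*V*(-5 + V) (M(V) = (-5 + V)*(2*V) = 2*V*(-5 + V))
(8 - 1)*(p + M(z(1))) = (8 - 1)*(3 + 2*(2*1)*(-5 + 2*1)) = 7*(3 + 2*2*(-5 + 2)) = 7*(3 + 2*2*(-3)) = 7*(3 - 12) = 7*(-9) = -63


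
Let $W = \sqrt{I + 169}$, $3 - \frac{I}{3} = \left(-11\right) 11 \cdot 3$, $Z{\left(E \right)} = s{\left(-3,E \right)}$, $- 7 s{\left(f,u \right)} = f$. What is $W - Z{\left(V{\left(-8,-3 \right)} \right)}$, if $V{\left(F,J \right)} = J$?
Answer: $- \frac{3}{7} + \sqrt{1267} \approx 35.166$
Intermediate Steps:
$s{\left(f,u \right)} = - \frac{f}{7}$
$Z{\left(E \right)} = \frac{3}{7}$ ($Z{\left(E \right)} = \left(- \frac{1}{7}\right) \left(-3\right) = \frac{3}{7}$)
$I = 1098$ ($I = 9 - 3 \left(-11\right) 11 \cdot 3 = 9 - 3 \left(\left(-121\right) 3\right) = 9 - -1089 = 9 + 1089 = 1098$)
$W = \sqrt{1267}$ ($W = \sqrt{1098 + 169} = \sqrt{1267} \approx 35.595$)
$W - Z{\left(V{\left(-8,-3 \right)} \right)} = \sqrt{1267} - \frac{3}{7} = - \frac{3}{7} + \sqrt{1267}$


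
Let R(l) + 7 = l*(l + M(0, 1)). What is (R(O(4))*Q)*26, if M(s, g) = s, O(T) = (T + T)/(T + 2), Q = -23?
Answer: 28106/9 ≈ 3122.9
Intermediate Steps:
O(T) = 2*T/(2 + T) (O(T) = (2*T)/(2 + T) = 2*T/(2 + T))
R(l) = -7 + l² (R(l) = -7 + l*(l + 0) = -7 + l*l = -7 + l²)
(R(O(4))*Q)*26 = ((-7 + (2*4/(2 + 4))²)*(-23))*26 = ((-7 + (2*4/6)²)*(-23))*26 = ((-7 + (2*4*(⅙))²)*(-23))*26 = ((-7 + (4/3)²)*(-23))*26 = ((-7 + 16/9)*(-23))*26 = -47/9*(-23)*26 = (1081/9)*26 = 28106/9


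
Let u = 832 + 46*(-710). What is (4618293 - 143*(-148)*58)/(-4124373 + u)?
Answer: -835115/593743 ≈ -1.4065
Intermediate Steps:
u = -31828 (u = 832 - 32660 = -31828)
(4618293 - 143*(-148)*58)/(-4124373 + u) = (4618293 - 143*(-148)*58)/(-4124373 - 31828) = (4618293 + 21164*58)/(-4156201) = (4618293 + 1227512)*(-1/4156201) = 5845805*(-1/4156201) = -835115/593743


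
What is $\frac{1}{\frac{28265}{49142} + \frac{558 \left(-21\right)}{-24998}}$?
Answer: $\frac{614225858}{641207213} \approx 0.95792$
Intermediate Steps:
$\frac{1}{\frac{28265}{49142} + \frac{558 \left(-21\right)}{-24998}} = \frac{1}{28265 \cdot \frac{1}{49142} - - \frac{5859}{12499}} = \frac{1}{\frac{28265}{49142} + \frac{5859}{12499}} = \frac{1}{\frac{641207213}{614225858}} = \frac{614225858}{641207213}$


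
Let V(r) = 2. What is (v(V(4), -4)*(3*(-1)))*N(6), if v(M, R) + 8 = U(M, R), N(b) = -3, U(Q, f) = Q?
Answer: -54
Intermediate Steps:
v(M, R) = -8 + M
(v(V(4), -4)*(3*(-1)))*N(6) = ((-8 + 2)*(3*(-1)))*(-3) = -6*(-3)*(-3) = 18*(-3) = -54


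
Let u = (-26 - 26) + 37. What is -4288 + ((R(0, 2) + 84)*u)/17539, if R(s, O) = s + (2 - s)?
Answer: -75208522/17539 ≈ -4288.1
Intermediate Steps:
u = -15 (u = -52 + 37 = -15)
R(s, O) = 2
-4288 + ((R(0, 2) + 84)*u)/17539 = -4288 + ((2 + 84)*(-15))/17539 = -4288 + (86*(-15))*(1/17539) = -4288 - 1290*1/17539 = -4288 - 1290/17539 = -75208522/17539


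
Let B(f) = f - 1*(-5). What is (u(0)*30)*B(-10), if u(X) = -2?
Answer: 300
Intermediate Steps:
B(f) = 5 + f (B(f) = f + 5 = 5 + f)
(u(0)*30)*B(-10) = (-2*30)*(5 - 10) = -60*(-5) = 300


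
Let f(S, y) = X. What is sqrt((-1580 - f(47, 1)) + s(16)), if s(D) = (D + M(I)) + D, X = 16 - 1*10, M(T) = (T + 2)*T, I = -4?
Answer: I*sqrt(1546) ≈ 39.319*I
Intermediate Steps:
M(T) = T*(2 + T) (M(T) = (2 + T)*T = T*(2 + T))
X = 6 (X = 16 - 10 = 6)
s(D) = 8 + 2*D (s(D) = (D - 4*(2 - 4)) + D = (D - 4*(-2)) + D = (D + 8) + D = (8 + D) + D = 8 + 2*D)
f(S, y) = 6
sqrt((-1580 - f(47, 1)) + s(16)) = sqrt((-1580 - 1*6) + (8 + 2*16)) = sqrt((-1580 - 6) + (8 + 32)) = sqrt(-1586 + 40) = sqrt(-1546) = I*sqrt(1546)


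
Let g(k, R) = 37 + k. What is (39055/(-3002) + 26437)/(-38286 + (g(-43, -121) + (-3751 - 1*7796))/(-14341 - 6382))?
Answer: -1643848224137/2381754453450 ≈ -0.69018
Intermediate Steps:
(39055/(-3002) + 26437)/(-38286 + (g(-43, -121) + (-3751 - 1*7796))/(-14341 - 6382)) = (39055/(-3002) + 26437)/(-38286 + ((37 - 43) + (-3751 - 1*7796))/(-14341 - 6382)) = (39055*(-1/3002) + 26437)/(-38286 + (-6 + (-3751 - 7796))/(-20723)) = (-39055/3002 + 26437)/(-38286 + (-6 - 11547)*(-1/20723)) = 79324819/(3002*(-38286 - 11553*(-1/20723))) = 79324819/(3002*(-38286 + 11553/20723)) = 79324819/(3002*(-793389225/20723)) = (79324819/3002)*(-20723/793389225) = -1643848224137/2381754453450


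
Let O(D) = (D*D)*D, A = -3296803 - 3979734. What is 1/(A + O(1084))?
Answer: 1/1266484167 ≈ 7.8959e-10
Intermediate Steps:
A = -7276537
O(D) = D³ (O(D) = D²*D = D³)
1/(A + O(1084)) = 1/(-7276537 + 1084³) = 1/(-7276537 + 1273760704) = 1/1266484167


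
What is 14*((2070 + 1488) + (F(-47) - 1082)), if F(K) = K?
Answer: 34006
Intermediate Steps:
14*((2070 + 1488) + (F(-47) - 1082)) = 14*((2070 + 1488) + (-47 - 1082)) = 14*(3558 - 1129) = 14*2429 = 34006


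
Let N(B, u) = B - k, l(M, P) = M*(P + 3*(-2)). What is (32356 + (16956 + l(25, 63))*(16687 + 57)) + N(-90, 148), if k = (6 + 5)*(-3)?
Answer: 307803763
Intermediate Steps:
k = -33 (k = 11*(-3) = -33)
l(M, P) = M*(-6 + P) (l(M, P) = M*(P - 6) = M*(-6 + P))
N(B, u) = 33 + B (N(B, u) = B - 1*(-33) = B + 33 = 33 + B)
(32356 + (16956 + l(25, 63))*(16687 + 57)) + N(-90, 148) = (32356 + (16956 + 25*(-6 + 63))*(16687 + 57)) + (33 - 90) = (32356 + (16956 + 25*57)*16744) - 57 = (32356 + (16956 + 1425)*16744) - 57 = (32356 + 18381*16744) - 57 = (32356 + 307771464) - 57 = 307803820 - 57 = 307803763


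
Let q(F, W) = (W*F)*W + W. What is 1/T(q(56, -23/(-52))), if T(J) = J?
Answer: 676/7705 ≈ 0.087735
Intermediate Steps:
q(F, W) = W + F*W² (q(F, W) = (F*W)*W + W = F*W² + W = W + F*W²)
1/T(q(56, -23/(-52))) = 1/((-23/(-52))*(1 + 56*(-23/(-52)))) = 1/((-23*(-1/52))*(1 + 56*(-23*(-1/52)))) = 1/(23*(1 + 56*(23/52))/52) = 1/(23*(1 + 322/13)/52) = 1/((23/52)*(335/13)) = 1/(7705/676) = 676/7705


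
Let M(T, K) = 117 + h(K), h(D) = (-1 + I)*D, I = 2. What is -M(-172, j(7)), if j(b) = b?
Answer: -124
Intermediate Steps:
h(D) = D (h(D) = (-1 + 2)*D = 1*D = D)
M(T, K) = 117 + K
-M(-172, j(7)) = -(117 + 7) = -1*124 = -124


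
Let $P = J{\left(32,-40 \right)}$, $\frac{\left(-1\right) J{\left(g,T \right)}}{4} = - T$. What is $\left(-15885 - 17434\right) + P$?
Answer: $-33479$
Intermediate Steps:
$J{\left(g,T \right)} = 4 T$ ($J{\left(g,T \right)} = - 4 \left(- T\right) = 4 T$)
$P = -160$ ($P = 4 \left(-40\right) = -160$)
$\left(-15885 - 17434\right) + P = \left(-15885 - 17434\right) - 160 = -33319 - 160 = -33479$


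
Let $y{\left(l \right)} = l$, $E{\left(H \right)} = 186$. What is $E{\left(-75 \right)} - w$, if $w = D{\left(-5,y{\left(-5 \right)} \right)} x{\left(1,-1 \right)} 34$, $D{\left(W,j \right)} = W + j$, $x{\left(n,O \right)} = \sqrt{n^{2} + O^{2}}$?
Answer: $186 + 340 \sqrt{2} \approx 666.83$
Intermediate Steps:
$x{\left(n,O \right)} = \sqrt{O^{2} + n^{2}}$
$w = - 340 \sqrt{2}$ ($w = \left(-5 - 5\right) \sqrt{\left(-1\right)^{2} + 1^{2}} \cdot 34 = - 10 \sqrt{1 + 1} \cdot 34 = - 10 \sqrt{2} \cdot 34 = - 340 \sqrt{2} \approx -480.83$)
$E{\left(-75 \right)} - w = 186 - - 340 \sqrt{2} = 186 + 340 \sqrt{2}$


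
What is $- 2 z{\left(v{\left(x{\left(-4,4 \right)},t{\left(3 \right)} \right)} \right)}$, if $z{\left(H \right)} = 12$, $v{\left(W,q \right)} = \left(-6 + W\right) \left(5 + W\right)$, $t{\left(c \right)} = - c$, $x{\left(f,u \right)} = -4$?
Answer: $-24$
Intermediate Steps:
$- 2 z{\left(v{\left(x{\left(-4,4 \right)},t{\left(3 \right)} \right)} \right)} = \left(-2\right) 12 = -24$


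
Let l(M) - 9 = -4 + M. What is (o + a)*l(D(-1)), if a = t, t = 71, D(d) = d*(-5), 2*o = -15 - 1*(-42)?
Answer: 845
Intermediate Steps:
o = 27/2 (o = (-15 - 1*(-42))/2 = (-15 + 42)/2 = (1/2)*27 = 27/2 ≈ 13.500)
D(d) = -5*d
l(M) = 5 + M (l(M) = 9 + (-4 + M) = 5 + M)
a = 71
(o + a)*l(D(-1)) = (27/2 + 71)*(5 - 5*(-1)) = 169*(5 + 5)/2 = (169/2)*10 = 845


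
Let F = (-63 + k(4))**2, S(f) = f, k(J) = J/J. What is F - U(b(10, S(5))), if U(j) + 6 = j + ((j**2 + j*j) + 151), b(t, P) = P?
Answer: 3644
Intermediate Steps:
k(J) = 1
U(j) = 145 + j + 2*j**2 (U(j) = -6 + (j + ((j**2 + j*j) + 151)) = -6 + (j + ((j**2 + j**2) + 151)) = -6 + (j + (2*j**2 + 151)) = -6 + (j + (151 + 2*j**2)) = -6 + (151 + j + 2*j**2) = 145 + j + 2*j**2)
F = 3844 (F = (-63 + 1)**2 = (-62)**2 = 3844)
F - U(b(10, S(5))) = 3844 - (145 + 5 + 2*5**2) = 3844 - (145 + 5 + 2*25) = 3844 - (145 + 5 + 50) = 3844 - 1*200 = 3844 - 200 = 3644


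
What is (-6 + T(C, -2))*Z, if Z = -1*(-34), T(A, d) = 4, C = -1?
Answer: -68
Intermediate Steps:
Z = 34
(-6 + T(C, -2))*Z = (-6 + 4)*34 = -2*34 = -68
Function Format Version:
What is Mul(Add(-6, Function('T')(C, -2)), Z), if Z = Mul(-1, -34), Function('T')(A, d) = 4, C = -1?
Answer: -68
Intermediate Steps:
Z = 34
Mul(Add(-6, Function('T')(C, -2)), Z) = Mul(Add(-6, 4), 34) = Mul(-2, 34) = -68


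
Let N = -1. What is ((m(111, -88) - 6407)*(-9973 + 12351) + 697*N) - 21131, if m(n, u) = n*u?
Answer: -38485978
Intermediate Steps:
((m(111, -88) - 6407)*(-9973 + 12351) + 697*N) - 21131 = ((111*(-88) - 6407)*(-9973 + 12351) + 697*(-1)) - 21131 = ((-9768 - 6407)*2378 - 697) - 21131 = (-16175*2378 - 697) - 21131 = (-38464150 - 697) - 21131 = -38464847 - 21131 = -38485978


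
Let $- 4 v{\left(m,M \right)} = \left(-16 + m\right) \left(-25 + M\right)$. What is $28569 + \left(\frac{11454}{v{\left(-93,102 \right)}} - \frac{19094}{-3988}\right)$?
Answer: $\frac{478292041373}{16735642} \approx 28579.0$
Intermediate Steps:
$v{\left(m,M \right)} = - \frac{\left(-25 + M\right) \left(-16 + m\right)}{4}$ ($v{\left(m,M \right)} = - \frac{\left(-16 + m\right) \left(-25 + M\right)}{4} = - \frac{\left(-25 + M\right) \left(-16 + m\right)}{4}$)
$28569 + \left(\frac{11454}{v{\left(-93,102 \right)}} - \frac{19094}{-3988}\right) = 28569 - \left(- \frac{9547}{1994} - \frac{11454}{-100 + 4 \cdot 102 + \frac{25}{4} \left(-93\right) - \frac{51}{2} \left(-93\right)}\right) = 28569 - \left(- \frac{9547}{1994} - \frac{11454}{-100 + 408 - \frac{2325}{4} + \frac{4743}{2}}\right) = 28569 + \left(\frac{11454}{\frac{8393}{4}} + \frac{9547}{1994}\right) = 28569 + \left(11454 \cdot \frac{4}{8393} + \frac{9547}{1994}\right) = 28569 + \left(\frac{45816}{8393} + \frac{9547}{1994}\right) = 28569 + \frac{171485075}{16735642} = \frac{478292041373}{16735642}$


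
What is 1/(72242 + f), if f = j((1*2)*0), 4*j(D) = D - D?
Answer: 1/72242 ≈ 1.3842e-5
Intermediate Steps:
j(D) = 0 (j(D) = (D - D)/4 = (¼)*0 = 0)
f = 0
1/(72242 + f) = 1/(72242 + 0) = 1/72242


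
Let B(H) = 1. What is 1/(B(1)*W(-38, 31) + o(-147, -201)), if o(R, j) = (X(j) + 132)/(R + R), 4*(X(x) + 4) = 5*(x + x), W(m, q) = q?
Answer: 84/2711 ≈ 0.030985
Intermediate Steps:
X(x) = -4 + 5*x/2 (X(x) = -4 + (5*(x + x))/4 = -4 + (5*(2*x))/4 = -4 + (10*x)/4 = -4 + 5*x/2)
o(R, j) = (128 + 5*j/2)/(2*R) (o(R, j) = ((-4 + 5*j/2) + 132)/(R + R) = (128 + 5*j/2)/((2*R)) = (128 + 5*j/2)*(1/(2*R)) = (128 + 5*j/2)/(2*R))
1/(B(1)*W(-38, 31) + o(-147, -201)) = 1/(1*31 + (1/4)*(256 + 5*(-201))/(-147)) = 1/(31 + (1/4)*(-1/147)*(256 - 1005)) = 1/(31 + (1/4)*(-1/147)*(-749)) = 1/(31 + 107/84) = 1/(2711/84) = 84/2711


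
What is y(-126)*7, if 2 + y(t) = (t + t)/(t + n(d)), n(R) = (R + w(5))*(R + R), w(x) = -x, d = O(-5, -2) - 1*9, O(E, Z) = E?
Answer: -532/29 ≈ -18.345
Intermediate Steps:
d = -14 (d = -5 - 1*9 = -5 - 9 = -14)
n(R) = 2*R*(-5 + R) (n(R) = (R - 1*5)*(R + R) = (R - 5)*(2*R) = (-5 + R)*(2*R) = 2*R*(-5 + R))
y(t) = -2 + 2*t/(532 + t) (y(t) = -2 + (t + t)/(t + 2*(-14)*(-5 - 14)) = -2 + (2*t)/(t + 2*(-14)*(-19)) = -2 + (2*t)/(t + 532) = -2 + (2*t)/(532 + t) = -2 + 2*t/(532 + t))
y(-126)*7 = -1064/(532 - 126)*7 = -1064/406*7 = -1064*1/406*7 = -76/29*7 = -532/29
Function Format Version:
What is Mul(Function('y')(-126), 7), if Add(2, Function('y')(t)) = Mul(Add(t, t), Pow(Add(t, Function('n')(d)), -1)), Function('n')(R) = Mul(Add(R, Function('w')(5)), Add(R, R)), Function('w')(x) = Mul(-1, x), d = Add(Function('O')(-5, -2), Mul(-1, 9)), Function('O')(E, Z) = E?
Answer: Rational(-532, 29) ≈ -18.345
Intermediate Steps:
d = -14 (d = Add(-5, Mul(-1, 9)) = Add(-5, -9) = -14)
Function('n')(R) = Mul(2, R, Add(-5, R)) (Function('n')(R) = Mul(Add(R, Mul(-1, 5)), Add(R, R)) = Mul(Add(R, -5), Mul(2, R)) = Mul(Add(-5, R), Mul(2, R)) = Mul(2, R, Add(-5, R)))
Function('y')(t) = Add(-2, Mul(2, t, Pow(Add(532, t), -1))) (Function('y')(t) = Add(-2, Mul(Add(t, t), Pow(Add(t, Mul(2, -14, Add(-5, -14))), -1))) = Add(-2, Mul(Mul(2, t), Pow(Add(t, Mul(2, -14, -19)), -1))) = Add(-2, Mul(Mul(2, t), Pow(Add(t, 532), -1))) = Add(-2, Mul(Mul(2, t), Pow(Add(532, t), -1))) = Add(-2, Mul(2, t, Pow(Add(532, t), -1))))
Mul(Function('y')(-126), 7) = Mul(Mul(-1064, Pow(Add(532, -126), -1)), 7) = Mul(Mul(-1064, Pow(406, -1)), 7) = Mul(Mul(-1064, Rational(1, 406)), 7) = Mul(Rational(-76, 29), 7) = Rational(-532, 29)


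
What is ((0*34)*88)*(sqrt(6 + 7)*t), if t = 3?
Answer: 0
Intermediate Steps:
((0*34)*88)*(sqrt(6 + 7)*t) = ((0*34)*88)*(sqrt(6 + 7)*3) = (0*88)*(sqrt(13)*3) = 0*(3*sqrt(13)) = 0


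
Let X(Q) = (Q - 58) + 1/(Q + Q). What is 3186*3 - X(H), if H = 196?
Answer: 3692639/392 ≈ 9420.0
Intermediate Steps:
X(Q) = -58 + Q + 1/(2*Q) (X(Q) = (-58 + Q) + 1/(2*Q) = -58 + Q + 1/(2*Q))
3186*3 - X(H) = 3186*3 - (-58 + 196 + (½)/196) = 9558 - (-58 + 196 + (½)*(1/196)) = 9558 - (-58 + 196 + 1/392) = 9558 - 1*54097/392 = 9558 - 54097/392 = 3692639/392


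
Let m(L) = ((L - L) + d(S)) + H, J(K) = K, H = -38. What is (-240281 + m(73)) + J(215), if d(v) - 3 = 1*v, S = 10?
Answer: -240091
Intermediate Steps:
d(v) = 3 + v (d(v) = 3 + 1*v = 3 + v)
m(L) = -25 (m(L) = ((L - L) + (3 + 10)) - 38 = (0 + 13) - 38 = 13 - 38 = -25)
(-240281 + m(73)) + J(215) = (-240281 - 25) + 215 = -240306 + 215 = -240091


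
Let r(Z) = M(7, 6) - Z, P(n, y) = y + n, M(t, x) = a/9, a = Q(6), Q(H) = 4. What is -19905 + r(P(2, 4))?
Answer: -179195/9 ≈ -19911.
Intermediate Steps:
a = 4
M(t, x) = 4/9
P(n, y) = n + y
r(Z) = 4/9 - Z
-19905 + r(P(2, 4)) = -19905 + (4/9 - (2 + 4)) = -19905 + (4/9 - 1*6) = -19905 + (4/9 - 6) = -19905 - 50/9 = -179195/9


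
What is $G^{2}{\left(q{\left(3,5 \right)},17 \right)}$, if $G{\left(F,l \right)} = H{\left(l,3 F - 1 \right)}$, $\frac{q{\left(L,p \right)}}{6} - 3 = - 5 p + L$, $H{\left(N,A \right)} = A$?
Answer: $117649$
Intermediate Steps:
$q{\left(L,p \right)} = 18 - 30 p + 6 L$ ($q{\left(L,p \right)} = 18 + 6 \left(- 5 p + L\right) = 18 + 6 \left(L - 5 p\right) = 18 + \left(- 30 p + 6 L\right) = 18 - 30 p + 6 L$)
$G{\left(F,l \right)} = -1 + 3 F$ ($G{\left(F,l \right)} = 3 F - 1 = -1 + 3 F$)
$G^{2}{\left(q{\left(3,5 \right)},17 \right)} = \left(-1 + 3 \left(18 - 150 + 6 \cdot 3\right)\right)^{2} = \left(-1 + 3 \left(18 - 150 + 18\right)\right)^{2} = \left(-1 + 3 \left(-114\right)\right)^{2} = \left(-1 - 342\right)^{2} = \left(-343\right)^{2} = 117649$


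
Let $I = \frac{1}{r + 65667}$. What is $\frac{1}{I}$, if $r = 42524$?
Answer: $108191$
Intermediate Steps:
$I = \frac{1}{108191}$ ($I = \frac{1}{42524 + 65667} = \frac{1}{108191} \approx 9.2429 \cdot 10^{-6}$)
$\frac{1}{I} = \frac{1}{\frac{1}{108191}} = 108191$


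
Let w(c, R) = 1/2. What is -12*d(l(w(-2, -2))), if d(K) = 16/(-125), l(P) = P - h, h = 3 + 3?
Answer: 192/125 ≈ 1.5360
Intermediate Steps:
h = 6
w(c, R) = ½
l(P) = -6 + P (l(P) = P - 1*6 = P - 6 = -6 + P)
d(K) = -16/125 (d(K) = 16*(-1/125) = -16/125)
-12*d(l(w(-2, -2))) = -12*(-16/125) = 192/125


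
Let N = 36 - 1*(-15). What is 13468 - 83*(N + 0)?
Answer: 9235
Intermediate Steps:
N = 51 (N = 36 + 15 = 51)
13468 - 83*(N + 0) = 13468 - 83*(51 + 0) = 13468 - 83*51 = 13468 - 1*4233 = 13468 - 4233 = 9235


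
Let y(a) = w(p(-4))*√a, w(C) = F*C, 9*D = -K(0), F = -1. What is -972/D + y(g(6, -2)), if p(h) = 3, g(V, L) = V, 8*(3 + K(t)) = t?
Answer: -2916 - 3*√6 ≈ -2923.3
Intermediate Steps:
K(t) = -3 + t/8
D = ⅓ (D = (-(-3 + (⅛)*0))/9 = (-(-3 + 0))/9 = (-1*(-3))/9 = (⅑)*3 = ⅓ ≈ 0.33333)
w(C) = -C
y(a) = -3*√a (y(a) = (-1*3)*√a = -3*√a)
-972/D + y(g(6, -2)) = -972/⅓ - 3*√6 = -972*3 - 3*√6 = -27*108 - 3*√6 = -2916 - 3*√6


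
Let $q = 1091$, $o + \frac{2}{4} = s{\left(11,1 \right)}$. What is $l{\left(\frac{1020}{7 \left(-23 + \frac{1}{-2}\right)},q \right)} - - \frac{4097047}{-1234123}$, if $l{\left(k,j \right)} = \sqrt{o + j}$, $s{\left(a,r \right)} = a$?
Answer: $- \frac{4097047}{1234123} + \frac{\sqrt{4406}}{2} \approx 29.869$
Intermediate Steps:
$o = \frac{21}{2}$ ($o = - \frac{1}{2} + 11 = \frac{21}{2} \approx 10.5$)
$l{\left(k,j \right)} = \sqrt{\frac{21}{2} + j}$
$l{\left(\frac{1020}{7 \left(-23 + \frac{1}{-2}\right)},q \right)} - - \frac{4097047}{-1234123} = \frac{\sqrt{42 + 4 \cdot 1091}}{2} - - \frac{4097047}{-1234123} = \frac{\sqrt{42 + 4364}}{2} - \left(-4097047\right) \left(- \frac{1}{1234123}\right) = \frac{\sqrt{4406}}{2} - \frac{4097047}{1234123} = - \frac{4097047}{1234123} + \frac{\sqrt{4406}}{2}$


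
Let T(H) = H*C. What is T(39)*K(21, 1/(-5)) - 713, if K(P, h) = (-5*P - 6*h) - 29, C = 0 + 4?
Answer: -107149/5 ≈ -21430.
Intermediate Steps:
C = 4
T(H) = 4*H (T(H) = H*4 = 4*H)
K(P, h) = -29 - 6*h - 5*P (K(P, h) = (-6*h - 5*P) - 29 = -29 - 6*h - 5*P)
T(39)*K(21, 1/(-5)) - 713 = (4*39)*(-29 - 6/(-5) - 5*21) - 713 = 156*(-29 - 6*(-⅕) - 105) - 713 = 156*(-29 + 6/5 - 105) - 713 = 156*(-664/5) - 713 = -103584/5 - 713 = -107149/5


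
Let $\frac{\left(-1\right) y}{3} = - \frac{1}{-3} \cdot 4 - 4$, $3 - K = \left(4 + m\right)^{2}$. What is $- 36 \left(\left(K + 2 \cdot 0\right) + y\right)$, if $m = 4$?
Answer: $1908$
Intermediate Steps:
$K = -61$ ($K = 3 - \left(4 + 4\right)^{2} = 3 - 8^{2} = 3 - 64 = -61$)
$y = 8$ ($y = - 3 \left(- \frac{1}{-3} \cdot 4 - 4\right) = - 3 \left(\left(-1\right) \left(- \frac{1}{3}\right) 4 - 4\right) = - 3 \left(\frac{1}{3} \cdot 4 - 4\right) = - 3 \left(\frac{4}{3} - 4\right) = \left(-3\right) \left(- \frac{8}{3}\right) = 8$)
$- 36 \left(\left(K + 2 \cdot 0\right) + y\right) = - 36 \left(\left(-61 + 2 \cdot 0\right) + 8\right) = - 36 \left(\left(-61 + 0\right) + 8\right) = - 36 \left(-61 + 8\right) = \left(-36\right) \left(-53\right) = 1908$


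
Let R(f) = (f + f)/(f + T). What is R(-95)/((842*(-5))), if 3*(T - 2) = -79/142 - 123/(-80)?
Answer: -17040/34990573 ≈ -0.00048699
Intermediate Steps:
T = 39653/17040 (T = 2 + (-79/142 - 123/(-80))/3 = 2 + (-79*1/142 - 123*(-1/80))/3 = 2 + (-79/142 + 123/80)/3 = 2 + (1/3)*(5573/5680) = 2 + 5573/17040 = 39653/17040 ≈ 2.3271)
R(f) = 2*f/(39653/17040 + f) (R(f) = (f + f)/(f + 39653/17040) = (2*f)/(39653/17040 + f) = 2*f/(39653/17040 + f))
R(-95)/((842*(-5))) = (34080*(-95)/(39653 + 17040*(-95)))/((842*(-5))) = (34080*(-95)/(39653 - 1618800))/(-4210) = (34080*(-95)/(-1579147))*(-1/4210) = (34080*(-95)*(-1/1579147))*(-1/4210) = (170400/83113)*(-1/4210) = -17040/34990573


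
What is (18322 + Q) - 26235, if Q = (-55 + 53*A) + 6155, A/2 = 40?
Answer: 2427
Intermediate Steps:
A = 80 (A = 2*40 = 80)
Q = 10340 (Q = (-55 + 53*80) + 6155 = (-55 + 4240) + 6155 = 4185 + 6155 = 10340)
(18322 + Q) - 26235 = (18322 + 10340) - 26235 = 28662 - 26235 = 2427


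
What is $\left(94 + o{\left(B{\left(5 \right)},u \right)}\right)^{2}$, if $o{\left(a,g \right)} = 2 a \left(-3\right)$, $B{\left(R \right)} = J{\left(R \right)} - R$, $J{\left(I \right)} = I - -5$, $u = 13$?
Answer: $4096$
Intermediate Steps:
$J{\left(I \right)} = 5 + I$ ($J{\left(I \right)} = I + 5 = 5 + I$)
$B{\left(R \right)} = 5$ ($B{\left(R \right)} = \left(5 + R\right) - R = 5$)
$o{\left(a,g \right)} = - 6 a$
$\left(94 + o{\left(B{\left(5 \right)},u \right)}\right)^{2} = \left(94 - 30\right)^{2} = 64^{2} = 4096$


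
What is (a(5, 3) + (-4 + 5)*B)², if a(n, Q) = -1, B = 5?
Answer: 16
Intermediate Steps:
(a(5, 3) + (-4 + 5)*B)² = (-1 + (-4 + 5)*5)² = (-1 + 1*5)² = (-1 + 5)² = 4² = 16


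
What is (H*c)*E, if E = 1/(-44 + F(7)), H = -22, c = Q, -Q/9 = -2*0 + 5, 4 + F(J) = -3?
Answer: -330/17 ≈ -19.412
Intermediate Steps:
F(J) = -7 (F(J) = -4 - 3 = -7)
Q = -45 (Q = -9*(-2*0 + 5) = -9*(0 + 5) = -9*5 = -45)
c = -45
E = -1/51 (E = 1/(-44 - 7) = 1/(-51) = -1/51 ≈ -0.019608)
(H*c)*E = -22*(-45)*(-1/51) = 990*(-1/51) = -330/17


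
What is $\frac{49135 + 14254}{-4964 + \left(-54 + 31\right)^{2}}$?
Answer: $- \frac{63389}{4435} \approx -14.293$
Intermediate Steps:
$\frac{49135 + 14254}{-4964 + \left(-54 + 31\right)^{2}} = \frac{63389}{-4964 + \left(-23\right)^{2}} = \frac{63389}{-4964 + 529} = \frac{63389}{-4435} = 63389 \left(- \frac{1}{4435}\right) = - \frac{63389}{4435}$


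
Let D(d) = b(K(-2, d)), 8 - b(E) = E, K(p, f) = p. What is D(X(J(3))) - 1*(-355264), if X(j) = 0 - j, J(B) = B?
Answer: 355274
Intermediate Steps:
X(j) = -j
b(E) = 8 - E
D(d) = 10 (D(d) = 8 - 1*(-2) = 8 + 2 = 10)
D(X(J(3))) - 1*(-355264) = 10 - 1*(-355264) = 10 + 355264 = 355274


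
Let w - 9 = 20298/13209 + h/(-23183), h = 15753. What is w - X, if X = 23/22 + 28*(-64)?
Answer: 237881346557/132096734 ≈ 1800.8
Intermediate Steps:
w = 59186380/6004397 (w = 9 + (20298/13209 + 15753/(-23183)) = 9 + (20298*(1/13209) + 15753*(-1/23183)) = 9 + (398/259 - 15753/23183) = 9 + 5146807/6004397 = 59186380/6004397 ≈ 9.8572)
X = -39401/22 (X = 23*(1/22) - 1792 = 23/22 - 1792 = -39401/22 ≈ -1791.0)
w - X = 59186380/6004397 - 1*(-39401/22) = 59186380/6004397 + 39401/22 = 237881346557/132096734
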